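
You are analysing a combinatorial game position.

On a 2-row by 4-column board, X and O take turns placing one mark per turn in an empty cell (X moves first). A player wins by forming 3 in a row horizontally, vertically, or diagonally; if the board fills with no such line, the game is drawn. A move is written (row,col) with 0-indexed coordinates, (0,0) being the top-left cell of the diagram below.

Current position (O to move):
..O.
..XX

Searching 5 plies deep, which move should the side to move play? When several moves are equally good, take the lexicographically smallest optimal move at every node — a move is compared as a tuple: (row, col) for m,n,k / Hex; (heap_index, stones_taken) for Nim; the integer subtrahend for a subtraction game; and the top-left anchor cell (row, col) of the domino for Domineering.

O's best at [..O./..XX]: (1,1)

ply 1, O at ..O./..XX | (0,0)=-1→O.O./..XX; (0,1)=-1→.OO./..XX; (0,3)=-1→..OO/..XX; (1,0)=-1→..O./O.XX; (1,1)=+0→..O./.OXX*
ply 2, X at ..O./.OXX | (0,0)=+0→X.O./.OXX*; (0,1)=+0→.XO./.OXX; (0,3)=+0→..OX/.OXX; (1,0)=-1→..O./XOXX
ply 3, O at X.O./.OXX | (0,1)=+0→XOO./.OXX*; (0,3)=+0→X.OO/.OXX; (1,0)=+0→X.O./OOXX
ply 4, X at XOO./.OXX | (0,3)=+0→XOOX/.OXX*; (1,0)=-1→XOO./XOXX
ply 5, O at XOOX/.OXX | (1,0)=+0→XOOX/OOXX*
ply 6: XOOX/OOXX is terminal +0 (X); from ..O./..XX depth 5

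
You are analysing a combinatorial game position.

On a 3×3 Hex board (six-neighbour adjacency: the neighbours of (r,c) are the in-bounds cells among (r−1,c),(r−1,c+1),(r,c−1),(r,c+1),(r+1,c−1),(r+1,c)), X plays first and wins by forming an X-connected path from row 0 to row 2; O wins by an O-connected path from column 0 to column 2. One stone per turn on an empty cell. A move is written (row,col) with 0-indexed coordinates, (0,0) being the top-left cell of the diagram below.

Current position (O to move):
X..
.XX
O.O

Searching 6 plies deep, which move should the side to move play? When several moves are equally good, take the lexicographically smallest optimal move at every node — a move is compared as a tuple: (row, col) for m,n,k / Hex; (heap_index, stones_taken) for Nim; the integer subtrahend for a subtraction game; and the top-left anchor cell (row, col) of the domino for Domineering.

O's best at [X../.XX/O.O]: (2,1)

p1 O@[X../.XX/O.O]: (0,1)[XO./.XX/O.O]-1 (0,2)[X.O/.XX/O.O]-1 (1,0)[X../OXX/O.O]-1 (2,1)[X../.XX/OOO]+1*
p2 X@[X../.XX/OOO] terminal -1; root [X../.XX/O.O] d6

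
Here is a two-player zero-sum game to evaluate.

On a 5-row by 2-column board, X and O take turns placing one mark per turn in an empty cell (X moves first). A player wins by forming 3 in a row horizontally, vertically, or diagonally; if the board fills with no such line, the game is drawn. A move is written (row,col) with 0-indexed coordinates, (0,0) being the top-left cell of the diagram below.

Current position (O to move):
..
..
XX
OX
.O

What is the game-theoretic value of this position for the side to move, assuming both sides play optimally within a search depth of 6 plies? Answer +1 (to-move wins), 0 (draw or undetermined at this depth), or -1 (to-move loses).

value(../../XX/OX/.O, O) = 0

[../../XX/OX/.O] O move#1: (0,0):-1/O./../XX/OX/.O, (0,1):-1/.O/../XX/OX/.O, (1,0):-1/../O./XX/OX/.O, (1,1):+0/../.O/XX/OX/.O*, (4,0):-1/../../XX/OX/OO
[../.O/XX/OX/.O] X move#2: (0,0):+0/X./.O/XX/OX/.O*, (0,1):+0/.X/.O/XX/OX/.O, (1,0):+0/../XO/XX/OX/.O, (4,0):+0/../.O/XX/OX/XO
[X./.O/XX/OX/.O] O move#3: (0,1):-1/XO/.O/XX/OX/.O, (1,0):+0/X./OO/XX/OX/.O*, (4,0):-1/X./.O/XX/OX/OO
[X./OO/XX/OX/.O] X move#4: (0,1):+0/XX/OO/XX/OX/.O*, (4,0):+0/X./OO/XX/OX/XO
[XX/OO/XX/OX/.O] O move#5: (4,0):+0/XX/OO/XX/OX/OO*
[XX/OO/XX/OX/OO] end (terminal +0, X#6); searched ../../XX/OX/.O to 6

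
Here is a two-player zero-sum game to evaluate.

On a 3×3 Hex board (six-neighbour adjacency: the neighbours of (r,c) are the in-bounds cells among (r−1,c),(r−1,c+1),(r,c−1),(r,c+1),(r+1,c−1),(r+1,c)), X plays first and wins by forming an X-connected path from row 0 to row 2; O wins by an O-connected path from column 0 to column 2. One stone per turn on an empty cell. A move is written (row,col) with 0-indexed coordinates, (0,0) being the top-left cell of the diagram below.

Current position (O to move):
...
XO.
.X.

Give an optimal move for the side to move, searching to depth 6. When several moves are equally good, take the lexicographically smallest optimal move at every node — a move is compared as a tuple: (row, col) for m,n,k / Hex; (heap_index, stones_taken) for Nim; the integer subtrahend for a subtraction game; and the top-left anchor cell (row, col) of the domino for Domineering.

O's best at [.../XO./.X.]: (0,0)

p1 O@[.../XO./.X.]: (0,0)[O../XO./.X.]+1* (0,1)[.O./XO./.X.]+1 (0,2)[..O/XO./.X.]-1 (1,2)[.../XOO/.X.]-1 (2,0)[.../XO./OX.]+1 (2,2)[.../XO./.XO]-1
p2 X@[O../XO./.X.]: (0,1)[OX./XO./.X.]-1* (0,2)[O.X/XO./.X.]-1 (1,2)[O../XOX/.X.]-1 (2,0)[O../XO./XX.]-1 (2,2)[O../XO./.XX]-1
p3 O@[OX./XO./.X.]: (0,2)[OXO/XO./.X.]-1 (1,2)[OX./XOO/.X.]-1 (2,0)[OX./XO./OX.]+1* (2,2)[OX./XO./.XO]-1
p4 X@[OX./XO./OX.]: (0,2)[OXX/XO./OX.]-1* (1,2)[OX./XOX/OX.]-1 (2,2)[OX./XO./OXX]-1
p5 O@[OXX/XO./OX.]: (1,2)[OXX/XOO/OX.]+1* (2,2)[OXX/XO./OXO]-1
p6 X@[OXX/XOO/OX.] terminal -1; root [.../XO./.X.] d6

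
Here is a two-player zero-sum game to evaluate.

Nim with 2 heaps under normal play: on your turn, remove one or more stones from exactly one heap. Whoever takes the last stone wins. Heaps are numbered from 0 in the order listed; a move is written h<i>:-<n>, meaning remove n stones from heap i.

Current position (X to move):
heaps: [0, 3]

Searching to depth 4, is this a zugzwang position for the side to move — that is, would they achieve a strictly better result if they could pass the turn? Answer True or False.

[(0,3)] X move#1: h1:-1:-1/(0,2), h1:-2:-1/(0,1), h1:-3:+1/(0,0)*
[(0,0)] end (terminal -1, O#2); searched (0,3) to 4
if X skipped the turn, O would face:
~ [(0,3)] O move#1: h1:-1:-1/(0,2), h1:-2:-1/(0,1), h1:-3:+1/(0,0)*
~ [(0,0)] end (terminal -1, X#2); searched (0,3) to 4
compare (X): move=+1 vs pass=-1

zugzwang((0,3), X) = False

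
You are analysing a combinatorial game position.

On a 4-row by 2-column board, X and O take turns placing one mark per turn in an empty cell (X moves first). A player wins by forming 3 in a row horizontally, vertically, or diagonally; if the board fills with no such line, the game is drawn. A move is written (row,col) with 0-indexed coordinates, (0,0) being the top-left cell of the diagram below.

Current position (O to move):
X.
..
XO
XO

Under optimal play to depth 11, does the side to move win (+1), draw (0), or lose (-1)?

ply 1, O at X./../XO/XO | (0,1)=-1→XO/../XO/XO; (1,0)=+0→X./O./XO/XO; (1,1)=+1→X./.O/XO/XO*
ply 2: X./.O/XO/XO is terminal -1 (X); from X./../XO/XO depth 11

value(X./../XO/XO, O) = +1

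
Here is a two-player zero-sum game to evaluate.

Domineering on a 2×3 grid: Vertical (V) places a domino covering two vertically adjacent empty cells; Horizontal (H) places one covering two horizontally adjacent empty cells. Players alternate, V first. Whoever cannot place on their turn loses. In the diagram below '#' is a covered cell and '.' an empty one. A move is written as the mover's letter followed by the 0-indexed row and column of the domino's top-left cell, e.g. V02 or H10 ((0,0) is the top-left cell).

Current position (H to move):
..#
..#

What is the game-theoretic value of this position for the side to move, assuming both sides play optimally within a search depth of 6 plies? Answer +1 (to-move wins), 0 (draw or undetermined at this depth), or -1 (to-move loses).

p1 H@[..#/..#]: H00[###/..#]+1* H10[..#/###]+1
p2 V@[###/..#] terminal -1; root [..#/..#] d6

value(..#/..#, H) = +1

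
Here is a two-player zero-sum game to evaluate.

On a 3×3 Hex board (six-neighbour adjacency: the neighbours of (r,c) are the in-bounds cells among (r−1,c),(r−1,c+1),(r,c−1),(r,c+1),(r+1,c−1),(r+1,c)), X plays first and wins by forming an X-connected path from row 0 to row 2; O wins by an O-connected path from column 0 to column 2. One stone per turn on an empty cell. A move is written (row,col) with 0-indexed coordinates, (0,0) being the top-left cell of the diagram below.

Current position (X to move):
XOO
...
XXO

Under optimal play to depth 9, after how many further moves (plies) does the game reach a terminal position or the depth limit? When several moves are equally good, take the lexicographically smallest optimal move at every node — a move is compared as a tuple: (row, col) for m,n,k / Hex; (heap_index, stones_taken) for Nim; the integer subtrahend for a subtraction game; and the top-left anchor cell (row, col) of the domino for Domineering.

p1 X@[XOO/.../XXO]: (1,0)[XOO/X../XXO]+1* (1,1)[XOO/.X./XXO]-1 (1,2)[XOO/..X/XXO]-1
p2 O@[XOO/X../XXO] terminal -1; root [XOO/.../XXO] d9

PV length from [XOO/.../XXO]: 1 ply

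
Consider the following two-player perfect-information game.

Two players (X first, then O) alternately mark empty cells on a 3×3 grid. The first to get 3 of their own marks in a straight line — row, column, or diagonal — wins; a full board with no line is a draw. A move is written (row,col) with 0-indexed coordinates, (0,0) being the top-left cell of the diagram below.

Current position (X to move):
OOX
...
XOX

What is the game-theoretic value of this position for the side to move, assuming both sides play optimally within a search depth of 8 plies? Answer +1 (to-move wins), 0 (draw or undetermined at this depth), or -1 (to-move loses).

ply 1, X at OOX/.../XOX | (1,0)=-1→OOX/X../XOX; (1,1)=+1→OOX/.X./XOX*; (1,2)=+1→OOX/..X/XOX
ply 2: OOX/.X./XOX is terminal -1 (O); from OOX/.../XOX depth 8

value(OOX/.../XOX, X) = +1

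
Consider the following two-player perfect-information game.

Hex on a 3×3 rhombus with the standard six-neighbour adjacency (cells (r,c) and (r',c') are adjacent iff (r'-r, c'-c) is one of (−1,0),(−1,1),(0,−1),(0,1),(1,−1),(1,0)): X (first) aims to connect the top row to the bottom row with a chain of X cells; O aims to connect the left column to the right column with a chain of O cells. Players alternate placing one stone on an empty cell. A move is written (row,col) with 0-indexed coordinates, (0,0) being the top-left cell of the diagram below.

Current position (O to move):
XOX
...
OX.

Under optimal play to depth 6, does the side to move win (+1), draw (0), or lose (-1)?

value(XOX/.../OX., O) = -1

ply 1, O at XOX/.../OX. | (1,0)=-1→XOX/O../OX.*; (1,1)=-1→XOX/.O./OX.; (1,2)=-1→XOX/..O/OX.; (2,2)=-1→XOX/.../OXO
ply 2, X at XOX/O../OX. | (1,1)=+1→XOX/OX./OX.*; (1,2)=+1→XOX/O.X/OX.; (2,2)=+1→XOX/O../OXX
ply 3: XOX/OX./OX. is terminal -1 (O); from XOX/.../OX. depth 6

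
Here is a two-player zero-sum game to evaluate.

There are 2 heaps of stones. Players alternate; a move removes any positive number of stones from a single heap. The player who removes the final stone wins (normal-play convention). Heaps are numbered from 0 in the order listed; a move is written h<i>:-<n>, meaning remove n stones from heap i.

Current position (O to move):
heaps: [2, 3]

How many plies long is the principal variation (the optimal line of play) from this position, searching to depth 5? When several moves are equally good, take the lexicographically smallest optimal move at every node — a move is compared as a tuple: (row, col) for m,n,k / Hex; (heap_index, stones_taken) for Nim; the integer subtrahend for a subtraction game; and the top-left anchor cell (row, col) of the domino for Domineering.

p1 O@[(2,3)]: h0:-1[(1,3)]-1 h0:-2[(0,3)]-1 h1:-1[(2,2)]+1* h1:-2[(2,1)]-1 h1:-3[(2,0)]-1
p2 X@[(2,2)]: h0:-1[(1,2)]-1* h0:-2[(0,2)]-1 h1:-1[(2,1)]-1 h1:-2[(2,0)]-1
p3 O@[(1,2)]: h0:-1[(0,2)]-1 h1:-1[(1,1)]+1* h1:-2[(1,0)]-1
p4 X@[(1,1)]: h0:-1[(0,1)]-1* h1:-1[(1,0)]-1
p5 O@[(0,1)]: h1:-1[(0,0)]+1*
p6 X@[(0,0)] terminal -1; root [(2,3)] d5

PV length from [(2,3)]: 5 plies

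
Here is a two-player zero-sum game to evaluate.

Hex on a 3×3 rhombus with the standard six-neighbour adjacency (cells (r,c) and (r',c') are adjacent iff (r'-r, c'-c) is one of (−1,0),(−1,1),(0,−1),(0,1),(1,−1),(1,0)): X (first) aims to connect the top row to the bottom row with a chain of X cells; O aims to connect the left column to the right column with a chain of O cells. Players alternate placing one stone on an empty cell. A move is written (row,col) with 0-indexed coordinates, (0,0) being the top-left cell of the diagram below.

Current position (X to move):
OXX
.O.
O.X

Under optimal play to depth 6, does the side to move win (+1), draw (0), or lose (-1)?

p1 X@[OXX/.O./O.X]: (1,0)[OXX/XO./O.X]-1 (1,2)[OXX/.OX/O.X]+1* (2,1)[OXX/.O./OXX]-1
p2 O@[OXX/.OX/O.X] terminal -1; root [OXX/.O./O.X] d6

value(OXX/.O./O.X, X) = +1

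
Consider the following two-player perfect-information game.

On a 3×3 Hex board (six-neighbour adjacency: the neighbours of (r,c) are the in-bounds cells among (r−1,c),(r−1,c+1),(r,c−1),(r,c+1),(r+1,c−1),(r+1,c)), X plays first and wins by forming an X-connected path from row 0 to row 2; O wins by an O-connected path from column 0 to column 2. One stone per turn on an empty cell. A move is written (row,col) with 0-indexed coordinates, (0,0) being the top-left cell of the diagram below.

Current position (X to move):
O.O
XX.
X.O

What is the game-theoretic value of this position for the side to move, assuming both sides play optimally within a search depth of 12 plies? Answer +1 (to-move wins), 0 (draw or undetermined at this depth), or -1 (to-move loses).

value(O.O/XX./X.O, X) = +1

[O.O/XX./X.O] X move#1: (0,1):+1/OXO/XX./X.O*, (1,2):-1/O.O/XXX/X.O, (2,1):-1/O.O/XX./XXO
[OXO/XX./X.O] end (terminal -1, O#2); searched O.O/XX./X.O to 12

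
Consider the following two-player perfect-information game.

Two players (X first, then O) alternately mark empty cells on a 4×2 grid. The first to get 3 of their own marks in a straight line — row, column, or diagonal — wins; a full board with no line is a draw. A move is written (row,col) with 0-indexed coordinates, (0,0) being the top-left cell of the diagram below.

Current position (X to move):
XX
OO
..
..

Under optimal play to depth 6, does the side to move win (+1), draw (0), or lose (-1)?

ply 1, X at XX/OO/../.. | (2,0)=+0→XX/OO/X./..*; (2,1)=+0→XX/OO/.X/..; (3,0)=+0→XX/OO/../X.; (3,1)=+0→XX/OO/../.X
ply 2, O at XX/OO/X./.. | (2,1)=+0→XX/OO/XO/..*; (3,0)=+0→XX/OO/X./O.; (3,1)=+0→XX/OO/X./.O
ply 3, X at XX/OO/XO/.. | (3,0)=-1→XX/OO/XO/X.; (3,1)=+0→XX/OO/XO/.X*
ply 4, O at XX/OO/XO/.X | (3,0)=+0→XX/OO/XO/OX*
ply 5: XX/OO/XO/OX is terminal +0 (X); from XX/OO/../.. depth 6

value(XX/OO/../.., X) = 0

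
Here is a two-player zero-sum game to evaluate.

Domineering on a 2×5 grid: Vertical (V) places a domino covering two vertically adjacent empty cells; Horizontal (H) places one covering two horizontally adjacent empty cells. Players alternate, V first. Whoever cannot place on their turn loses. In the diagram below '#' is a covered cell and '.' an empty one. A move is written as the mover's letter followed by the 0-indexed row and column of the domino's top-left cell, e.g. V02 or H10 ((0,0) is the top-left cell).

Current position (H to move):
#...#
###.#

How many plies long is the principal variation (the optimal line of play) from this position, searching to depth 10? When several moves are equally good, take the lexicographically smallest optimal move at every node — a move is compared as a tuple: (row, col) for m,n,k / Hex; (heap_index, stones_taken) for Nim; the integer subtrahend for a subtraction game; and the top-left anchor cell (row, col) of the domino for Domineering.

ply 1, H at #...#/###.# | H01=-1→###.#/###.#; H02=+1→#.###/###.#*
ply 2: #.###/###.# is terminal -1 (V); from #...#/###.# depth 10

PV length from [#...#/###.#]: 1 ply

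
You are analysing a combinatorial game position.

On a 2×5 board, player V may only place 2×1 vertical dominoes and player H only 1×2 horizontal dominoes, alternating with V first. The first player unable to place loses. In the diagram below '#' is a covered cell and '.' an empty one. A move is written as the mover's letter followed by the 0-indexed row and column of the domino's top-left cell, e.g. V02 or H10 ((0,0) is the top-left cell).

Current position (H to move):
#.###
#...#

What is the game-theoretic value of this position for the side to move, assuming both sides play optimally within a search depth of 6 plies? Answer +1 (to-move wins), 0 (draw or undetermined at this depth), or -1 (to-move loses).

ply 1, H at #.###/#...# | H11=+1→#.###/###.#*; H12=-1→#.###/#.###
ply 2: #.###/###.# is terminal -1 (V); from #.###/#...# depth 6

value(#.###/#...#, H) = +1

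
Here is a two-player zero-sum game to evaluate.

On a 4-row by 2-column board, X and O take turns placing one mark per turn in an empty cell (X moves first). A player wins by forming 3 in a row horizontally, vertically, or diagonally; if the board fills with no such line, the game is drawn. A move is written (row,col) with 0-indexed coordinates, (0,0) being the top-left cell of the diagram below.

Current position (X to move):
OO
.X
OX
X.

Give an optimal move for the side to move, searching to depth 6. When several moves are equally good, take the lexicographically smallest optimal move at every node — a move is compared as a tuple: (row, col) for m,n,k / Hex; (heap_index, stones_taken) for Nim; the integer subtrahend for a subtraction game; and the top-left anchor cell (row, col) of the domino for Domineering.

X's best at [OO/.X/OX/X.]: (3,1)

p1 X@[OO/.X/OX/X.]: (1,0)[OO/XX/OX/X.]+0 (3,1)[OO/.X/OX/XX]+1*
p2 O@[OO/.X/OX/XX] terminal -1; root [OO/.X/OX/X.] d6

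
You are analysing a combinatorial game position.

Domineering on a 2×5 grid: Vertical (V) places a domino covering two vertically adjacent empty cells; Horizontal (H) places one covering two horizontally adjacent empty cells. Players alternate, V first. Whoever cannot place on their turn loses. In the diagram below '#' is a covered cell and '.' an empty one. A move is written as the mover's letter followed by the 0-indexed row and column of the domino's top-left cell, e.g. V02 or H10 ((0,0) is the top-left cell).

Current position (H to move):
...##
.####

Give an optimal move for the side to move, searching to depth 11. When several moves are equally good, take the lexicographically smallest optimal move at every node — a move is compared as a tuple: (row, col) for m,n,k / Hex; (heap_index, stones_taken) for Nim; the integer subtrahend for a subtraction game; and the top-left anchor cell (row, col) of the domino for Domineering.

ply 1, H at ...##/.#### | H00=+1→##.##/.####*; H01=-1→.####/.####
ply 2: ##.##/.#### is terminal -1 (V); from ...##/.#### depth 11

H's best at [...##/.####]: H00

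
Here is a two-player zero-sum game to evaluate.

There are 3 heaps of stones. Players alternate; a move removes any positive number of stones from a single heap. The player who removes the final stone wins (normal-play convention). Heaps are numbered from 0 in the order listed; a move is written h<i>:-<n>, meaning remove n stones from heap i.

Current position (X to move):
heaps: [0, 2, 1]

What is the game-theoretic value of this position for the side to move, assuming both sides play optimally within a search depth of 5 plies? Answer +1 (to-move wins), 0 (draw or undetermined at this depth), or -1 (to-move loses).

value((0,2,1), X) = +1

p1 X@[(0,2,1)]: h1:-1[(0,1,1)]+1* h1:-2[(0,0,1)]-1 h2:-1[(0,2,0)]-1
p2 O@[(0,1,1)]: h1:-1[(0,0,1)]-1* h2:-1[(0,1,0)]-1
p3 X@[(0,0,1)]: h2:-1[(0,0,0)]+1*
p4 O@[(0,0,0)] terminal -1; root [(0,2,1)] d5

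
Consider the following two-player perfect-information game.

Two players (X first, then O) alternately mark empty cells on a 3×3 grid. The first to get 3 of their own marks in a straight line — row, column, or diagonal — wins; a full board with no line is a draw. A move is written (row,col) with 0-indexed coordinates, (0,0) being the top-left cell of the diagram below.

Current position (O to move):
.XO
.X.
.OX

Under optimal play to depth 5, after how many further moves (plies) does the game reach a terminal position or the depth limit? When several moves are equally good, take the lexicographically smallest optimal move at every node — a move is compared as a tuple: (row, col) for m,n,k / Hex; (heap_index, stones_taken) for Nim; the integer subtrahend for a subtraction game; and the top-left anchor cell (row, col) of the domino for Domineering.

[.XO/.X./.OX] O move#1: (0,0):+0/OXO/.X./.OX*, (1,0):-1/.XO/OX./.OX, (1,2):-1/.XO/.XO/.OX, (2,0):-1/.XO/.X./OOX
[OXO/.X./.OX] X move#2: (1,0):+0/OXO/XX./.OX*, (1,2):+0/OXO/.XX/.OX, (2,0):+0/OXO/.X./XOX
[OXO/XX./.OX] O move#3: (1,2):+0/OXO/XXO/.OX*, (2,0):-1/OXO/XX./OOX
[OXO/XXO/.OX] X move#4: (2,0):+0/OXO/XXO/XOX*
[OXO/XXO/XOX] end (terminal +0, O#5); searched .XO/.X./.OX to 5

PV length from [.XO/.X./.OX]: 4 plies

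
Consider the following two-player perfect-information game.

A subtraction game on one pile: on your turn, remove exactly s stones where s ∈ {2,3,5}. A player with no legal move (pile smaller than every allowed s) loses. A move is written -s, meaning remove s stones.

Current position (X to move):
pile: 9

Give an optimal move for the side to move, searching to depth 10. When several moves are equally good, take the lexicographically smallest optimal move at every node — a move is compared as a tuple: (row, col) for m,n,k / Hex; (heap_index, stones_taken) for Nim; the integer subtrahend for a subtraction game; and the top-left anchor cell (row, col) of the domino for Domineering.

ply 1, X at 9 | -2=+1→7*; -3=-1→6; -5=-1→4
ply 2, O at 7 | -2=-1→5*; -3=-1→4; -5=-1→2
ply 3, X at 5 | -2=-1→3; -3=-1→2; -5=+1→0*
ply 4: 0 is terminal -1 (O); from 9 depth 10

X's best at [9]: -2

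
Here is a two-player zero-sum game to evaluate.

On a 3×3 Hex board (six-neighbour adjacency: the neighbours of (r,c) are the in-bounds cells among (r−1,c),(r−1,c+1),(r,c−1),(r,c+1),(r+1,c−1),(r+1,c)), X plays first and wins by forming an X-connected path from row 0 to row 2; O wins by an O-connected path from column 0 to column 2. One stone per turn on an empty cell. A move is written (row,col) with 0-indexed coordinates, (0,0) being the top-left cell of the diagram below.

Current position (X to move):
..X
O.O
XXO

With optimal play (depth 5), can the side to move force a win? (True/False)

X winning at [..X/O.O/XXO]: True

[..X/O.O/XXO] X move#1: (0,0):-1/X.X/O.O/XXO, (0,1):-1/.XX/O.O/XXO, (1,1):+1/..X/OXO/XXO*
[..X/OXO/XXO] end (terminal -1, O#2); searched ..X/O.O/XXO to 5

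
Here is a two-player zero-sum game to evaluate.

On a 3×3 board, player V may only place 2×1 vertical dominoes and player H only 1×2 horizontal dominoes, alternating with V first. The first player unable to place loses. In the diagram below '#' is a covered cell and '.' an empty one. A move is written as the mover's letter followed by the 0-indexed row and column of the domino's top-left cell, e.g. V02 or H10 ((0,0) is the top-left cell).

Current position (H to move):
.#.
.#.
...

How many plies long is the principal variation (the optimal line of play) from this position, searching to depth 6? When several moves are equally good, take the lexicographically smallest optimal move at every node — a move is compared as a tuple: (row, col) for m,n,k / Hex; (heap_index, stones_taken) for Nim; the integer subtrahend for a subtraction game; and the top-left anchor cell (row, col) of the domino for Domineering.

ply 1, H at .#./.#./... | H20=-1→.#./.#./##.*; H21=-1→.#./.#./.##
ply 2, V at .#./.#./##. | V00=+1→##./##./##.*; V02=+1→.##/.##/##.; V12=+1→.#./.##/###
ply 3: ##./##./##. is terminal -1 (H); from .#./.#./... depth 6

PV length from [.#./.#./...]: 2 plies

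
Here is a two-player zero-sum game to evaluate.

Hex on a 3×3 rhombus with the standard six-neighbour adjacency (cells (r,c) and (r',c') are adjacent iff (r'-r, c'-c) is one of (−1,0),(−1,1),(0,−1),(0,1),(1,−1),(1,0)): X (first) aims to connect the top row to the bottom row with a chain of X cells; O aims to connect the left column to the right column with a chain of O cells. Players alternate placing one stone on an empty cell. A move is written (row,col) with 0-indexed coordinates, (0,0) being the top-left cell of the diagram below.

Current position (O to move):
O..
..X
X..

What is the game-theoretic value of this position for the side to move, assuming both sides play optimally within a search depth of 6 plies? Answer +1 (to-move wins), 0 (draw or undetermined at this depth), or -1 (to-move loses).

p1 O@[O../..X/X..]: (0,1)[OO./..X/X..]-1* (0,2)[O.O/..X/X..]-1 (1,0)[O../O.X/X..]-1 (1,1)[O../.OX/X..]-1 (2,1)[O../..X/XO.]-1 (2,2)[O../..X/X.O]-1
p2 X@[OO./..X/X..]: (0,2)[OOX/..X/X..]+1* (1,0)[OO./X.X/X..]-1 (1,1)[OO./.XX/X..]-1 (2,1)[OO./..X/XX.]-1 (2,2)[OO./..X/X.X]-1
p3 O@[OOX/..X/X..]: (1,0)[OOX/O.X/X..]-1* (1,1)[OOX/.OX/X..]-1 (2,1)[OOX/..X/XO.]-1 (2,2)[OOX/..X/X.O]-1
p4 X@[OOX/O.X/X..]: (1,1)[OOX/OXX/X..]+1* (2,1)[OOX/O.X/XX.]+1 (2,2)[OOX/O.X/X.X]+1
p5 O@[OOX/OXX/X..] terminal -1; root [O../..X/X..] d6

value(O../..X/X.., O) = -1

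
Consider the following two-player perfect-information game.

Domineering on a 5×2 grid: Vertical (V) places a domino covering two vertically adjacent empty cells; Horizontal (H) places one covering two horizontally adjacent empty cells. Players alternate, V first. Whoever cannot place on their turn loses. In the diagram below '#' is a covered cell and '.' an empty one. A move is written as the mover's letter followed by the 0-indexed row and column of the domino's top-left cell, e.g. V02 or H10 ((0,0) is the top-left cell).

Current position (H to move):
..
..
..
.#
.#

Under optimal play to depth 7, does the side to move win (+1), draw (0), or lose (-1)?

p1 H@[../../../.#/.#]: H00[##/../../.#/.#]-1 H10[../##/../.#/.#]+1* H20[../../##/.#/.#]-1
p2 V@[../##/../.#/.#]: V20[../##/#./##/.#]-1* V30[../##/../##/##]-1
p3 H@[../##/#./##/.#]: H00[##/##/#./##/.#]+1*
p4 V@[##/##/#./##/.#] terminal -1; root [../../../.#/.#] d7

value(../../../.#/.#, H) = +1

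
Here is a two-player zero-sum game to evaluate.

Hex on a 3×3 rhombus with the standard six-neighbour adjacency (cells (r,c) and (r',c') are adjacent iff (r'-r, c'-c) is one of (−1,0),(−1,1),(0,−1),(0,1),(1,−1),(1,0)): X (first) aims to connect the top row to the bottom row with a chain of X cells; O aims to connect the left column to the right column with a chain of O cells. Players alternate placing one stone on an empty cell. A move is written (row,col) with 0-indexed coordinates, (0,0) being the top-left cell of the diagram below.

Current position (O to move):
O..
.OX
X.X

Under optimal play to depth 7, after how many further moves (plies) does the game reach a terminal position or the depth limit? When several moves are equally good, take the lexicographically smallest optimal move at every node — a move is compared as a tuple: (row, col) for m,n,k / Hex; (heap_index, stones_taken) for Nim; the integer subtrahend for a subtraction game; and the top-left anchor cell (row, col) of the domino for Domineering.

PV length from [O../.OX/X.X]: 3 plies

ply 1, O at O../.OX/X.X | (0,1)=-1→OO./.OX/X.X; (0,2)=+1→O.O/.OX/X.X*; (1,0)=-1→O../OOX/X.X; (2,1)=-1→O../.OX/XOX
ply 2, X at O.O/.OX/X.X | (0,1)=-1→OXO/.OX/X.X*; (1,0)=-1→O.O/XOX/X.X; (2,1)=-1→O.O/.OX/XXX
ply 3, O at OXO/.OX/X.X | (1,0)=+1→OXO/OOX/X.X*; (2,1)=-1→OXO/.OX/XOX
ply 4: OXO/OOX/X.X is terminal -1 (X); from O../.OX/X.X depth 7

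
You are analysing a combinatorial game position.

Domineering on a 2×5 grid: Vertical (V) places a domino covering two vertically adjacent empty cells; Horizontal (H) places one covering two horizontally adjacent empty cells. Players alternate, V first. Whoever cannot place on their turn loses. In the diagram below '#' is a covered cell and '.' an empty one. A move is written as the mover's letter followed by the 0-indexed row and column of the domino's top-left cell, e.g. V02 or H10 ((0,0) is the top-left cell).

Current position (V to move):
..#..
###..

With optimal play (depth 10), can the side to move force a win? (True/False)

V winning at [..#../###..]: True

ply 1, V at ..#../###.. | V03=+1→..##./####.*; V04=+1→..#.#/###.#
ply 2, H at ..##./####. | H00=-1→####./####.*
ply 3, V at ####./####. | V04=+1→#####/#####*
ply 4: #####/##### is terminal -1 (H); from ..#../###.. depth 10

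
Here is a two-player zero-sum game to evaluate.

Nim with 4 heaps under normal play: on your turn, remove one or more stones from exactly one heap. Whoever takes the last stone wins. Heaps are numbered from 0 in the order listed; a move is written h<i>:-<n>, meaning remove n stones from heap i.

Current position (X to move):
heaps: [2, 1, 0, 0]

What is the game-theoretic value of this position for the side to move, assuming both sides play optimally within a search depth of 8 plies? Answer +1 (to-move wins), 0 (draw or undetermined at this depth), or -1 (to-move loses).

value((2,1,0,0), X) = +1

[(2,1,0,0)] X move#1: h0:-1:+1/(1,1,0,0)*, h0:-2:-1/(0,1,0,0), h1:-1:-1/(2,0,0,0)
[(1,1,0,0)] O move#2: h0:-1:-1/(0,1,0,0)*, h1:-1:-1/(1,0,0,0)
[(0,1,0,0)] X move#3: h1:-1:+1/(0,0,0,0)*
[(0,0,0,0)] end (terminal -1, O#4); searched (2,1,0,0) to 8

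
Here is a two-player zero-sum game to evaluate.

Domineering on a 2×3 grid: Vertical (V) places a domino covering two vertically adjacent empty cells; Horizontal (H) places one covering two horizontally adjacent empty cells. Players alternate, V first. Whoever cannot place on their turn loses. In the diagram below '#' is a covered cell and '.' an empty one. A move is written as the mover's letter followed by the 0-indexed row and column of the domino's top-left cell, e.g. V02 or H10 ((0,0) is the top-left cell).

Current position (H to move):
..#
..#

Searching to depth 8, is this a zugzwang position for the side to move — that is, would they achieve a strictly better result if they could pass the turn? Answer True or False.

[..#/..#] H move#1: H00:+1/###/..#*, H10:+1/..#/###
[###/..#] end (terminal -1, V#2); searched ..#/..# to 8
pass branch (V moves first from the same position):
  | [..#/..#] V move#1: V00:+1/#.#/#.#*, V01:+1/.##/.##
  | [#.#/#.#] end (terminal -1, H#2); searched ..#/..# to 8
H moving scores +1; H passing scores -1

zugzwang(..#/..#, H) = False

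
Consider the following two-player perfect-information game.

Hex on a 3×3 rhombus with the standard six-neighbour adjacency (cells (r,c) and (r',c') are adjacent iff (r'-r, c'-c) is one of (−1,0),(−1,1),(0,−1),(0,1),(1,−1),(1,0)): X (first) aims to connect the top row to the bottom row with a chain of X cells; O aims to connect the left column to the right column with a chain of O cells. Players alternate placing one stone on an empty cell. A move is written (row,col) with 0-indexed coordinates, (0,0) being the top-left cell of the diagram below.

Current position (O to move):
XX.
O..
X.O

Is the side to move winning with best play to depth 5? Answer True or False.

O winning at [XX./O../X.O]: True

[XX./O../X.O] O move#1: (0,2):-1/XXO/O../X.O, (1,1):+1/XX./OO./X.O*, (1,2):-1/XX./O.O/X.O, (2,1):-1/XX./O../XOO
[XX./OO./X.O] X move#2: (0,2):-1/XXX/OO./X.O*, (1,2):-1/XX./OOX/X.O, (2,1):-1/XX./OO./XXO
[XXX/OO./X.O] O move#3: (1,2):+1/XXX/OOO/X.O*, (2,1):+1/XXX/OO./XOO
[XXX/OOO/X.O] end (terminal -1, X#4); searched XX./O../X.O to 5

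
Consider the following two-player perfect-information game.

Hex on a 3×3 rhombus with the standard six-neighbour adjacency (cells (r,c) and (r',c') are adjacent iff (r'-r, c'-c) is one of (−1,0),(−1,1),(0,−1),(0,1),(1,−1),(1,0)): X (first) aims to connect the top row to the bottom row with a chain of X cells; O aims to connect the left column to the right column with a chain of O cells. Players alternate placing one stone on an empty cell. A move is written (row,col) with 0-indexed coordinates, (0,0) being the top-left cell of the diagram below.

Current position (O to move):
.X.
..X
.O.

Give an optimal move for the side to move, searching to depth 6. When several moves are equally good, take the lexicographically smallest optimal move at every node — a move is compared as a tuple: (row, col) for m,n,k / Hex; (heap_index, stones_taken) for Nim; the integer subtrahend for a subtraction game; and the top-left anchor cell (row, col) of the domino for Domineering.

p1 O@[.X./..X/.O.]: (0,0)[OX./..X/.O.]-1 (0,2)[.XO/..X/.O.]-1 (1,0)[.X./O.X/.O.]-1 (1,1)[.X./.OX/.O.]+1* (2,0)[.X./..X/OO.]-1 (2,2)[.X./..X/.OO]-1
p2 X@[.X./.OX/.O.]: (0,0)[XX./.OX/.O.]-1* (0,2)[.XX/.OX/.O.]-1 (1,0)[.X./XOX/.O.]-1 (2,0)[.X./.OX/XO.]-1 (2,2)[.X./.OX/.OX]-1
p3 O@[XX./.OX/.O.]: (0,2)[XXO/.OX/.O.]+1* (1,0)[XX./OOX/.O.]+1 (2,0)[XX./.OX/OO.]+1 (2,2)[XX./.OX/.OO]+1
p4 X@[XXO/.OX/.O.]: (1,0)[XXO/XOX/.O.]-1* (2,0)[XXO/.OX/XO.]-1 (2,2)[XXO/.OX/.OX]-1
p5 O@[XXO/XOX/.O.]: (2,0)[XXO/XOX/OO.]+1* (2,2)[XXO/XOX/.OO]-1
p6 X@[XXO/XOX/OO.] terminal -1; root [.X./..X/.O.] d6

O's best at [.X./..X/.O.]: (1,1)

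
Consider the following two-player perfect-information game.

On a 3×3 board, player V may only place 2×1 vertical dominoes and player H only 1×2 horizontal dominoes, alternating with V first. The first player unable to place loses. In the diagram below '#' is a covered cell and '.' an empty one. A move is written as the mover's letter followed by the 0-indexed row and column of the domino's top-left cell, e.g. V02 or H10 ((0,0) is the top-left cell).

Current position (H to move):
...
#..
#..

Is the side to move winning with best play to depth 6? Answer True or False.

H winning at [.../#../#..]: True

p1 H@[.../#../#..]: H00[##./#../#..]-1 H01[.##/#../#..]-1 H11[.../###/#..]+1* H21[.../#../###]-1
p2 V@[.../###/#..] terminal -1; root [.../#../#..] d6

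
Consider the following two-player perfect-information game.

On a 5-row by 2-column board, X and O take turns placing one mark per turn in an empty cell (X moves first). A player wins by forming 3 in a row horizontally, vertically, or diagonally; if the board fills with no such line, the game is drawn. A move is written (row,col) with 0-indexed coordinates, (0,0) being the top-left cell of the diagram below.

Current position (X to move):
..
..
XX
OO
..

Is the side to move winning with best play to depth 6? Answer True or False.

X winning at [../../XX/OO/..]: False

p1 X@[../../XX/OO/..]: (0,0)[X./../XX/OO/..]+0* (0,1)[.X/../XX/OO/..]+0 (1,0)[../X./XX/OO/..]+0 (1,1)[../.X/XX/OO/..]+0 (4,0)[../../XX/OO/X.]+0 (4,1)[../../XX/OO/.X]+0
p2 O@[X./../XX/OO/..]: (0,1)[XO/../XX/OO/..]-1 (1,0)[X./O./XX/OO/..]+0* (1,1)[X./.O/XX/OO/..]-1 (4,0)[X./../XX/OO/O.]-1 (4,1)[X./../XX/OO/.O]-1
p3 X@[X./O./XX/OO/..]: (0,1)[XX/O./XX/OO/..]+0* (1,1)[X./OX/XX/OO/..]+0 (4,0)[X./O./XX/OO/X.]+0 (4,1)[X./O./XX/OO/.X]+0
p4 O@[XX/O./XX/OO/..]: (1,1)[XX/OO/XX/OO/..]+0* (4,0)[XX/O./XX/OO/O.]-1 (4,1)[XX/O./XX/OO/.O]-1
p5 X@[XX/OO/XX/OO/..]: (4,0)[XX/OO/XX/OO/X.]+0* (4,1)[XX/OO/XX/OO/.X]+0
p6 O@[XX/OO/XX/OO/X.]: (4,1)[XX/OO/XX/OO/XO]+0*
p7 X@[XX/OO/XX/OO/XO] terminal +0; root [../../XX/OO/..] d6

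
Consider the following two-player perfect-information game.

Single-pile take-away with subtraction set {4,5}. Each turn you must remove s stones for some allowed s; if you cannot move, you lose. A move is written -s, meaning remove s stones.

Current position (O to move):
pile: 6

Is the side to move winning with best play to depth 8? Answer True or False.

O winning at [6]: True

p1 O@[6]: -4[2]+1* -5[1]+1
p2 X@[2] terminal -1; root [6] d8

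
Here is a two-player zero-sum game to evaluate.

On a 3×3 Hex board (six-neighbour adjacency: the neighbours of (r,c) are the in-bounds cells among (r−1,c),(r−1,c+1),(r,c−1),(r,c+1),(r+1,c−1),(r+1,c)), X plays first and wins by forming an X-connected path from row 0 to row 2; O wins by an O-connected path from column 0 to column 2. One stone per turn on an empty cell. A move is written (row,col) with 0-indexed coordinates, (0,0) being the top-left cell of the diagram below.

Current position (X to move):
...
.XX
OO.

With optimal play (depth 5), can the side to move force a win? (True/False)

X winning at [.../.XX/OO.]: True

p1 X@[.../.XX/OO.]: (0,0)[X../.XX/OO.]-1 (0,1)[.X./.XX/OO.]-1 (0,2)[..X/.XX/OO.]-1 (1,0)[.../XXX/OO.]-1 (2,2)[.../.XX/OOX]+1*
p2 O@[.../.XX/OOX]: (0,0)[O../.XX/OOX]-1* (0,1)[.O./.XX/OOX]-1 (0,2)[..O/.XX/OOX]-1 (1,0)[.../OXX/OOX]-1
p3 X@[O../.XX/OOX]: (0,1)[OX./.XX/OOX]+1* (0,2)[O.X/.XX/OOX]+1 (1,0)[O../XXX/OOX]+1
p4 O@[OX./.XX/OOX] terminal -1; root [.../.XX/OO.] d5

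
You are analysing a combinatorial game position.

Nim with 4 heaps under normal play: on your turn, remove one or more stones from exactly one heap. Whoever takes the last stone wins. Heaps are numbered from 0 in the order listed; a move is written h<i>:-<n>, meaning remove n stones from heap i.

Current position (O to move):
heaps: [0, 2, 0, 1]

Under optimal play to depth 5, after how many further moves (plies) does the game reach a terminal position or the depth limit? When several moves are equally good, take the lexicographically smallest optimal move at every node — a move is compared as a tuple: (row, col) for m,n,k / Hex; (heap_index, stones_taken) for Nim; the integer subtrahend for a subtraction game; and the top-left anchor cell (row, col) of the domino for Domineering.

p1 O@[(0,2,0,1)]: h1:-1[(0,1,0,1)]+1* h1:-2[(0,0,0,1)]-1 h3:-1[(0,2,0,0)]-1
p2 X@[(0,1,0,1)]: h1:-1[(0,0,0,1)]-1* h3:-1[(0,1,0,0)]-1
p3 O@[(0,0,0,1)]: h3:-1[(0,0,0,0)]+1*
p4 X@[(0,0,0,0)] terminal -1; root [(0,2,0,1)] d5

PV length from [(0,2,0,1)]: 3 plies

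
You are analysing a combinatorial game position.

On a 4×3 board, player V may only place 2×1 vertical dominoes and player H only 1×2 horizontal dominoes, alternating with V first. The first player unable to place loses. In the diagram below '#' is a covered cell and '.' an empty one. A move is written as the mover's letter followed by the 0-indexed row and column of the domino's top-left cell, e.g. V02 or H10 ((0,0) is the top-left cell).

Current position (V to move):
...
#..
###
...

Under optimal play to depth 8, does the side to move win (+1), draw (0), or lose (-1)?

p1 V@[.../#../###/...]: V01[.#./##./###/...]+1* V02[..#/#.#/###/...]-1
p2 H@[.#./##./###/...]: H30[.#./##./###/##.]-1* H31[.#./##./###/.##]-1
p3 V@[.#./##./###/##.]: V02[.##/###/###/##.]+1*
p4 H@[.##/###/###/##.] terminal -1; root [.../#../###/...] d8

value(.../#../###/..., V) = +1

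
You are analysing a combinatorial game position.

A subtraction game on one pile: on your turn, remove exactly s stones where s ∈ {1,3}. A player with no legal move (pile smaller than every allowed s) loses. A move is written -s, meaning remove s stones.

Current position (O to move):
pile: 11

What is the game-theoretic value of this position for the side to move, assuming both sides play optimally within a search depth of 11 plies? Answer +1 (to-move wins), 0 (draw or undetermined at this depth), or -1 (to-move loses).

value(11, O) = +1

ply 1, O at 11 | -1=+1→10*; -3=+1→8
ply 2, X at 10 | -1=-1→9*; -3=-1→7
ply 3, O at 9 | -1=+1→8*; -3=+1→6
ply 4, X at 8 | -1=-1→7*; -3=-1→5
ply 5, O at 7 | -1=+1→6*; -3=+1→4
ply 6, X at 6 | -1=-1→5*; -3=-1→3
ply 7, O at 5 | -1=+1→4*; -3=+1→2
ply 8, X at 4 | -1=-1→3*; -3=-1→1
ply 9, O at 3 | -1=+1→2*; -3=+1→0
ply 10, X at 2 | -1=-1→1*
ply 11, O at 1 | -1=+1→0*
ply 12: 0 is terminal -1 (X); from 11 depth 11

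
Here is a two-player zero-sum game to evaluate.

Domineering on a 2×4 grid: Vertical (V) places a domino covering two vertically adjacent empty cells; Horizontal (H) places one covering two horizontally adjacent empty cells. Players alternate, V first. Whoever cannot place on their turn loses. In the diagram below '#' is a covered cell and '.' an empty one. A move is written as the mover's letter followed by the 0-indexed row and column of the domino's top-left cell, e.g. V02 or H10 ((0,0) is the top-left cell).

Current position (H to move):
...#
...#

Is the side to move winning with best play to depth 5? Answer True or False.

ply 1, H at ...#/...# | H00=+1→##.#/...#*; H01=+1→.###/...#; H10=+1→...#/##.#; H11=+1→...#/.###
ply 2, V at ##.#/...# | V02=-1→####/..##*
ply 3, H at ####/..## | H10=+1→####/####*
ply 4: ####/#### is terminal -1 (V); from ...#/...# depth 5

H winning at [...#/...#]: True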